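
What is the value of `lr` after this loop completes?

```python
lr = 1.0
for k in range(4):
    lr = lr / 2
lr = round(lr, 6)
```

Halving LR 4 times: 1 / 2^4
`lr` takes the values: 1.0 → 0.5 → 0.25 → 0.125 → 0.0625

Answer: 0.0625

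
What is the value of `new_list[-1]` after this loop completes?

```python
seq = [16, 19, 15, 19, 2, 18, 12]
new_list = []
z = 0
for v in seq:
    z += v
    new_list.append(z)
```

Cumulative sum ends at 101
`new_list` takes the values: [] → [16] → [16, 35] → [16, 35, 50] → [16, 35, 50, 69] → [16, 35, 50, 69, 71] → [16, 35, 50, 69, 71, 89] → [16, 35, 50, 69, 71, 89, 101]
So `new_list[-1]` = 101

Answer: 101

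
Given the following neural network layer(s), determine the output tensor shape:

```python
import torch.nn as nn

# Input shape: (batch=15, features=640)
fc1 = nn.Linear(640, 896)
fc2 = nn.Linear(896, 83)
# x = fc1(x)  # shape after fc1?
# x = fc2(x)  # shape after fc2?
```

Input: (15, 640) -> after fc1: (15, 896) -> Output: (15, 83)

Answer: (15, 83)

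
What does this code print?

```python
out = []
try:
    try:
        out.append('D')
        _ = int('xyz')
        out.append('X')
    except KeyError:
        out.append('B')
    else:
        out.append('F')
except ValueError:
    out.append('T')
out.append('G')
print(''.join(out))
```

Execution trace: 'D' (try body) → 'T' (outer except ValueError) → 'G' (after the try/except). Output: DTG

Answer: DTG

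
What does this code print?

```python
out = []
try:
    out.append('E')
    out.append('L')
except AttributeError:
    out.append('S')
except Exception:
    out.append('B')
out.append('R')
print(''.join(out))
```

Execution trace: 'E' (try body) → 'L' (try body, no exception) → 'R' (after the try/except). Output: ELR

Answer: ELR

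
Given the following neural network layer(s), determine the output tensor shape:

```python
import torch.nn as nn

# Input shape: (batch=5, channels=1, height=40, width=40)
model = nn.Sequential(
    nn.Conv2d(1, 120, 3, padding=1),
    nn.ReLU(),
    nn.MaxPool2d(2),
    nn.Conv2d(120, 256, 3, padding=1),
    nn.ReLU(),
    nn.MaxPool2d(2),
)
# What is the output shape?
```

Input: (5, 1, 40, 40) -> after first Conv2d: (5, 120, 40, 40) -> after first MaxPool2d: (5, 120, 20, 20) -> after second Conv2d: (5, 256, 20, 20) -> Output: (5, 256, 10, 10)

Answer: (5, 256, 10, 10)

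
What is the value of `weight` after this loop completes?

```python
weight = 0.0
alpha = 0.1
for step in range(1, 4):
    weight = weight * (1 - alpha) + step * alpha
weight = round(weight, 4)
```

Moving average with lr=0.1
`weight` takes the values: 0.0 → 0.1 → 0.29 → 0.561

Answer: 0.561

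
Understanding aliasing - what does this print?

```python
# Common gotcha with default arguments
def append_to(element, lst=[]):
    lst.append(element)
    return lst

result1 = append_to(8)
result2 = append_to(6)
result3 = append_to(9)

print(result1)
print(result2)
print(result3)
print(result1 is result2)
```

Key concept: mutable default argument gotcha.
Step by step:
`result1 = append_to(8)` → result1 = [8]
`result2 = append_to(6)` → result1 = [8, 6] (same object as result2); result2 = [8, 6] (same object as result1)
`result3 = append_to(9)` → result1 = [8, 6, 9] (same object as result2, result3); result2 = [8, 6, 9] (same object as result1, result3); result3 = [8, 6, 9] (same object as result1, result2)
`print(result1)` → prints [8, 6, 9]
`print(result2)` → prints [8, 6, 9]
`print(result3)` → prints [8, 6, 9]
`print(result1 is result2)` → prints True

Answer:
[8, 6, 9]
[8, 6, 9]
[8, 6, 9]
True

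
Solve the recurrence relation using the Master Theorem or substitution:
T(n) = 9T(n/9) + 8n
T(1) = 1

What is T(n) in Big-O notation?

By Master Theorem: a=9, b=9, f(n)=8n. Since log_9(9) = 1 and f(n) = Θ(n^1), Case 2 applies. T(n) = O(n log n).

Answer: O(n log n)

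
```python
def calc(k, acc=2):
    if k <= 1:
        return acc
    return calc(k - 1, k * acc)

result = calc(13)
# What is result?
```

Accumulator trace (n, acc): (13, 2) -> (12, 26) -> (11, 312) -> (10, 3432) -> (9, 34320) -> (8, 308880) -> (7, 2471040) -> (6, 17297280) -> (5, 103783680) -> (4, 518918400) -> (3, 2075673600) -> (2, 6227020800) -> (1, 12454041600) -> return 12454041600

Answer: 12454041600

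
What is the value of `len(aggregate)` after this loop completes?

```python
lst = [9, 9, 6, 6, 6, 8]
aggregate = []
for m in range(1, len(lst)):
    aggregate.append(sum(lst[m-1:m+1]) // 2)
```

Number of 2-element averages
`aggregate` takes the values: [] → [9] → [9, 7] → [9, 7, 6] → [9, 7, 6, 6] → [9, 7, 6, 6, 7]
So `len(aggregate)` = 5

Answer: 5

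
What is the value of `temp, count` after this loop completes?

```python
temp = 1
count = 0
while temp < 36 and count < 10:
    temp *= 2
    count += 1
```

Double until >= 36 or 10 iterations
`temp, count` takes the values: (1, 0) → (2, 0) → (2, 1) → (4, 1) → (4, 2) → (8, 2) → (8, 3) → (16, 3) → (16, 4) → (32, 4) → (32, 5) → (64, 5) → (64, 6)

Answer: 64, 6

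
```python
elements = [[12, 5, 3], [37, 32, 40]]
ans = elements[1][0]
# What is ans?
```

Trace:
`elements = [[12, 5, 3], [37, 32, 40]]` → elements = [[12, 5, 3], [37, 32, 40]]
`ans = elements[1][0]` → ans = 37
So ans = 37

Answer: 37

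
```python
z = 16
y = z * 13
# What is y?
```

Trace:
`z = 16` → z = 16
`y = z * 13` → y = 208
So y = 208

Answer: 208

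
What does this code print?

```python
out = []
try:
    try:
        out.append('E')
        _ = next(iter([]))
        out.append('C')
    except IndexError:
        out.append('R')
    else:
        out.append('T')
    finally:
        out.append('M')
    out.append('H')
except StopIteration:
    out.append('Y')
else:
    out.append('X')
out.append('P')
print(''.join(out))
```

Execution trace: 'E' (inner try body) → 'M' (inner finally) → 'Y' (except StopIteration) → 'P' (after the try/except). Output: EMYP

Answer: EMYP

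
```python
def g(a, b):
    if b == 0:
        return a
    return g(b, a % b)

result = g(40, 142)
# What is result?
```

g(40, 142) -> g(142, 40) -> g(40, 22) -> g(22, 18) -> g(18, 4) -> g(4, 2) -> g(2, 0) -> 2

Answer: 2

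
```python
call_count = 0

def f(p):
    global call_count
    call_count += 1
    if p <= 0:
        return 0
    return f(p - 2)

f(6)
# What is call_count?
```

Linear recursion stepping by 2: 4 calls from p=6 down to ≤0.

Answer: 4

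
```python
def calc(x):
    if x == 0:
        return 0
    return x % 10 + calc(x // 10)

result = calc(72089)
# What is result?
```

Sum of digits of 72089: 9 + 8 + 0 + 2 + 7 = 26

Answer: 26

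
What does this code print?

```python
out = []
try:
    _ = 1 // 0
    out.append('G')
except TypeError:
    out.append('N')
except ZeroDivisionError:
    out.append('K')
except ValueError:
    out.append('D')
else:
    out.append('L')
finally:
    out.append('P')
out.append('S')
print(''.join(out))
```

Execution trace: 'K' (except ZeroDivisionError) → 'P' (finally) → 'S' (after the try/except). Output: KPS

Answer: KPS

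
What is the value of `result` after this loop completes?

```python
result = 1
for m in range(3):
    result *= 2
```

2^3 = 8
`result` takes the values: 1 → 2 → 4 → 8

Answer: 8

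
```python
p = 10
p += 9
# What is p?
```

Trace:
`p = 10` → p = 10
`p += 9` → p = 19
So p = 19

Answer: 19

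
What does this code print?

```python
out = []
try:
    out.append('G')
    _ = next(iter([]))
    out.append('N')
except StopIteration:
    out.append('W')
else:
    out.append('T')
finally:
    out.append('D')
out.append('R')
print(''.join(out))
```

Execution trace: 'G' (try body) → 'W' (except StopIteration) → 'D' (finally) → 'R' (after the try/except). Output: GWDR

Answer: GWDR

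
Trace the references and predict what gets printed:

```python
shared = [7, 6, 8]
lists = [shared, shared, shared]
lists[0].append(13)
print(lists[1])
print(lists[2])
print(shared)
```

Key concept: list of same reference.
Step by step:
`shared = [7, 6, 8]` → shared = [7, 6, 8]
`lists = [shared, shared, shared]` → lists = [[7, 6, 8], [7, 6, 8], [7, 6, 8]]
`lists[0].append(13)` → shared = [7, 6, 8, 13]; lists = [[7, 6, 8, 13], [7, 6, 8, 13], [7, 6, 8, 13]]
`print(lists[1])` → prints [7, 6, 8, 13]
`print(lists[2])` → prints [7, 6, 8, 13]
`print(shared)` → prints [7, 6, 8, 13]

Answer:
[7, 6, 8, 13]
[7, 6, 8, 13]
[7, 6, 8, 13]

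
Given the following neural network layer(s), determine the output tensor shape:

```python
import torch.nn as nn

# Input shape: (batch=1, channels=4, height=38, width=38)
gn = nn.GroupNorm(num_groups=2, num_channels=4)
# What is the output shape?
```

Input: (1, 4, 38, 38) -> Output: (1, 4, 38, 38)

Answer: (1, 4, 38, 38)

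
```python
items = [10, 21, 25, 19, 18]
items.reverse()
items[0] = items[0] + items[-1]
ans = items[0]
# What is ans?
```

Trace:
`items = [10, 21, 25, 19, 18]` → items = [10, 21, 25, 19, 18]
`items.reverse()` → items = [18, 19, 25, 21, 10]
`items[0] = items[0] + items[-1]` → items = [28, 19, 25, 21, 10]
`ans = items[0]` → ans = 28
So ans = 28

Answer: 28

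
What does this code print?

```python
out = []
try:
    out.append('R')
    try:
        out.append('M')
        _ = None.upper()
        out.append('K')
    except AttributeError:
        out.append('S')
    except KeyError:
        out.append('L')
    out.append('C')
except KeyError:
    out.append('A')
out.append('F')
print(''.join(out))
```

Execution trace: 'R' (try body) → 'M' (inner try body) → 'S' (inner except AttributeError) → 'C' (try body, no exception) → 'F' (after the try/except). Output: RMSCF

Answer: RMSCF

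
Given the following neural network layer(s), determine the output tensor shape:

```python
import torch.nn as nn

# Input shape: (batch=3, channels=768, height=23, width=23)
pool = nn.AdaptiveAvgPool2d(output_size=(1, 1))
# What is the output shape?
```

Input: (3, 768, 23, 23) -> Output: (3, 768, 1, 1)

Answer: (3, 768, 1, 1)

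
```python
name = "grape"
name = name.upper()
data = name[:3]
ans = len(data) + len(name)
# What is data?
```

Trace:
`name = "grape"` → name = 'grape'
`name = name.upper()` → name = 'GRAPE'
`data = name[:3]` → data = 'GRA'
`ans = len(data) + len(name)` → ans = 8
So data = 'GRA'

Answer: 'GRA'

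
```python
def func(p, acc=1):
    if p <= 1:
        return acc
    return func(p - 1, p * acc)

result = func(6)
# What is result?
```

Accumulator trace (n, acc): (6, 1) -> (5, 6) -> (4, 30) -> (3, 120) -> (2, 360) -> (1, 720) -> return 720

Answer: 720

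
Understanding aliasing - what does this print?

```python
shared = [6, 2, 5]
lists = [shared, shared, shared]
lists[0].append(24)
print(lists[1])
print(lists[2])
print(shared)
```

Key concept: list of same reference.
Step by step:
`shared = [6, 2, 5]` → shared = [6, 2, 5]
`lists = [shared, shared, shared]` → lists = [[6, 2, 5], [6, 2, 5], [6, 2, 5]]
`lists[0].append(24)` → shared = [6, 2, 5, 24]; lists = [[6, 2, 5, 24], [6, 2, 5, 24], [6, 2, 5, 24]]
`print(lists[1])` → prints [6, 2, 5, 24]
`print(lists[2])` → prints [6, 2, 5, 24]
`print(shared)` → prints [6, 2, 5, 24]

Answer:
[6, 2, 5, 24]
[6, 2, 5, 24]
[6, 2, 5, 24]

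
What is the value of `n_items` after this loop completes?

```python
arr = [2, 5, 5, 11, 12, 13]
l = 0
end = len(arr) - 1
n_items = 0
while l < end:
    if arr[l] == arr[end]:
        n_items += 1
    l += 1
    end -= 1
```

Count matching pairs from ends
`n_items` takes the values: 0

Answer: 0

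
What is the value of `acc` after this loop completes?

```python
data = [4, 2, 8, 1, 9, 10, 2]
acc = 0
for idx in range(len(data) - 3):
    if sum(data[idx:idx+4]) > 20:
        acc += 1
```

Count windows with sum > 20
`acc` takes the values: 0 → 1 → 2

Answer: 2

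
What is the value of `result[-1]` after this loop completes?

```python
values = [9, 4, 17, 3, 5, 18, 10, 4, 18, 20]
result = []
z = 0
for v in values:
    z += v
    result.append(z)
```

Cumulative sum ends at 108
`result` takes the values: [] → [9] → [9, 13] → [9, 13, 30] → [9, 13, 30, 33] → [9, 13, 30, 33, 38] → [9, 13, 30, 33, 38, 56] → [9, 13, 30, 33, 38, 56, 66] → [9, 13, 30, 33, 38, 56, 66, 70] → [9, 13, 30, 33, 38, 56, 66, 70, 88] → [9, 13, 30, 33, 38, 56, 66, 70, 88, 108]
So `result[-1]` = 108

Answer: 108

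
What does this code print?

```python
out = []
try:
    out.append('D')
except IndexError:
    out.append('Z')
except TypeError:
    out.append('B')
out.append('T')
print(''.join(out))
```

Execution trace: 'D' (try body, no exception) → 'T' (after the try/except). Output: DT

Answer: DT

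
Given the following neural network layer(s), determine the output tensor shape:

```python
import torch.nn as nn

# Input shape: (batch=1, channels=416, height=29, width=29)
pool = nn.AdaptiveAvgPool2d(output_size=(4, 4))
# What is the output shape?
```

Input: (1, 416, 29, 29) -> Output: (1, 416, 4, 4)

Answer: (1, 416, 4, 4)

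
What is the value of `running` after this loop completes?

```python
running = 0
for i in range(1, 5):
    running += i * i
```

Sum of squares 1² to 4² = 30
`running` takes the values: 0 → 1 → 5 → 14 → 30

Answer: 30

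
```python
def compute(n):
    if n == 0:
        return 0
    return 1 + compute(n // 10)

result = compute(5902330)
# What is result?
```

Count of digits of 5902330: 7

Answer: 7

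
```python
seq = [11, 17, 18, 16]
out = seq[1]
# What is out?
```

Trace:
`seq = [11, 17, 18, 16]` → seq = [11, 17, 18, 16]
`out = seq[1]` → out = 17
So out = 17

Answer: 17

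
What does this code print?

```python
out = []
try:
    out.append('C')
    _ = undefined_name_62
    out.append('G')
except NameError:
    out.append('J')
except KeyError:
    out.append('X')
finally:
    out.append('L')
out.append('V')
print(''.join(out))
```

Execution trace: 'C' (try body) → 'J' (except NameError) → 'L' (finally) → 'V' (after the try/except). Output: CJLV

Answer: CJLV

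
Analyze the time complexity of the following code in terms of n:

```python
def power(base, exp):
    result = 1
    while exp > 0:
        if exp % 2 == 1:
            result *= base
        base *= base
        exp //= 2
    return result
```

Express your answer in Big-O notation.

This is Exponentiation by squaring. Time complexity: O(log n).

Answer: O(log n)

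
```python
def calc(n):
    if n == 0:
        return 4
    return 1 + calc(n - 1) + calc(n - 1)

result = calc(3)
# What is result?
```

calc(n) = 1 + 2·calc(n-1), calc(0)=4. Closed form: (4+1)·2^3 - 1 = 39.

Answer: 39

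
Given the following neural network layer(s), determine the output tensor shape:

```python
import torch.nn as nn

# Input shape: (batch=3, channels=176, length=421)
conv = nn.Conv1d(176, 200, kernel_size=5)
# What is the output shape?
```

Input: (3, 176, 421) -> Output: (3, 200, 417)

Answer: (3, 200, 417)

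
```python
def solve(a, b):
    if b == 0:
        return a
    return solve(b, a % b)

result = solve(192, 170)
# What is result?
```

solve(192, 170) -> solve(170, 22) -> solve(22, 16) -> solve(16, 6) -> solve(6, 4) -> solve(4, 2) -> solve(2, 0) -> 2

Answer: 2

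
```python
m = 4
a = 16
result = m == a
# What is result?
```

Trace:
`m = 4` → m = 4
`a = 16` → a = 16
`result = m == a` → result = False
So result = False

Answer: False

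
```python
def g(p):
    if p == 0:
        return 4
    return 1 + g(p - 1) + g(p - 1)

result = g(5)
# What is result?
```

g(p) = 1 + 2·g(p-1), g(0)=4. Closed form: (4+1)·2^5 - 1 = 159.

Answer: 159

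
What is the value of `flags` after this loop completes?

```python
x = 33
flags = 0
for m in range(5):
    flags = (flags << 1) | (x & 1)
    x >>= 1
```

Reverse lowest 5 bits of 33
`flags` takes the values: 0 → 1 → 2 → 4 → 8 → 16

Answer: 16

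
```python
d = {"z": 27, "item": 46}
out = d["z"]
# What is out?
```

Trace:
`d = {"z": 27, "item": 46}` → d = {'z': 27, 'item': 46}
`out = d["z"]` → out = 27
So out = 27

Answer: 27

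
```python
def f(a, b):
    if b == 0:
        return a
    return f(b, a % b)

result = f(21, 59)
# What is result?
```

f(21, 59) -> f(59, 21) -> f(21, 17) -> f(17, 4) -> f(4, 1) -> f(1, 0) -> 1

Answer: 1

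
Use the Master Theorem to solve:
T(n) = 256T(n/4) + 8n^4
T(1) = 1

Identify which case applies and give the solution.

a=256, b=4, f(n)=8n^4. log_4(256) = 4. Since c=4 = 4, Case 2 applies: T(n) = Θ(n^log_b(a) · log n) = O(n^4 log n).

Answer: O(n^4 log n) - Case 2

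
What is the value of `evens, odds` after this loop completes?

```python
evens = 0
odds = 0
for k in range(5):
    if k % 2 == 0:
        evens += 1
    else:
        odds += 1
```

Count evens and odds in range(5)
`evens, odds` takes the values: (0, 0) → (1, 0) → (1, 1) → (2, 1) → (2, 2) → (3, 2)

Answer: 3, 2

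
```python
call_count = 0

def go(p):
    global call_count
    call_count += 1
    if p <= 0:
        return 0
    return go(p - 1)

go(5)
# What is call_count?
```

Linear recursion stepping by 1: 6 calls from p=5 down to ≤0.

Answer: 6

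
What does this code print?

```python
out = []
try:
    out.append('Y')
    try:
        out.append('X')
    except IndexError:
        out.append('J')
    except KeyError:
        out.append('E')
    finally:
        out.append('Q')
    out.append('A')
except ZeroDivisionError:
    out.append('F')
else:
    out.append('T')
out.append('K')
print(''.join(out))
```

Execution trace: 'Y' (try body) → 'X' (inner try body, no exception) → 'Q' (inner finally) → 'A' (try body, no exception) → 'T' (else) → 'K' (after the try/except). Output: YXQATK

Answer: YXQATK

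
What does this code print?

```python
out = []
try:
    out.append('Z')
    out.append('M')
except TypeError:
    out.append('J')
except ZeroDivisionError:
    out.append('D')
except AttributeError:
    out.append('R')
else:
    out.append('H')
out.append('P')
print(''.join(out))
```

Execution trace: 'Z' (try body) → 'M' (try body, no exception) → 'H' (else) → 'P' (after the try/except). Output: ZMHP

Answer: ZMHP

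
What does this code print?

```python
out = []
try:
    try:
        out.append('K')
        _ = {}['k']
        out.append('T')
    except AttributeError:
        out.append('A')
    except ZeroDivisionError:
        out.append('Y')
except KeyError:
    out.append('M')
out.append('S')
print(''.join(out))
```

Execution trace: 'K' (try body) → 'M' (outer except KeyError) → 'S' (after the try/except). Output: KMS

Answer: KMS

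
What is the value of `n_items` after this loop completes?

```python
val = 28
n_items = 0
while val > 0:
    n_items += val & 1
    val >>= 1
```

Count set bits in 28 (binary: 0b11100)
`n_items` takes the values: 0 → 1 → 2 → 3

Answer: 3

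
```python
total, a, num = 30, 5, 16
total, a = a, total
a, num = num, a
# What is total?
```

Trace:
`total, a, num = 30, 5, 16` → total = 30; a = 5; num = 16
`total, a = a, total` → total = 5; a = 30
`a, num = num, a` → a = 16; num = 30
So total = 5

Answer: 5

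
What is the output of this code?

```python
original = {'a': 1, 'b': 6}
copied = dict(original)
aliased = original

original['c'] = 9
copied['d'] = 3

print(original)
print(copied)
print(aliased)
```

Key concept: dict() creates copy, assignment creates alias.
Step by step:
`original = {'a': 1, 'b': 6}` → original = {'a': 1, 'b': 6}
`copied = dict(original)` → copied = {'a': 1, 'b': 6}
`aliased = original` → aliased = {'a': 1, 'b': 6} (same object as original)
`original['c'] = 9` → original = {'a': 1, 'b': 6, 'c': 9} (same object as aliased); aliased = {'a': 1, 'b': 6, 'c': 9} (same object as original)
`copied['d'] = 3` → copied = {'a': 1, 'b': 6, 'd': 3}
`print(original)` → prints {'a': 1, 'b': 6, 'c': 9}
`print(copied)` → prints {'a': 1, 'b': 6, 'd': 3}
`print(aliased)` → prints {'a': 1, 'b': 6, 'c': 9}

Answer:
{'a': 1, 'b': 6, 'c': 9}
{'a': 1, 'b': 6, 'd': 3}
{'a': 1, 'b': 6, 'c': 9}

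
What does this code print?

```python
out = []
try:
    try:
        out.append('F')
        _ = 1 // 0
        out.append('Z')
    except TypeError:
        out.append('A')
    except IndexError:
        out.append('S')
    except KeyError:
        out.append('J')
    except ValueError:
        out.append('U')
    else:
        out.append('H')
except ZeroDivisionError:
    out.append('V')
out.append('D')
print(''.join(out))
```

Execution trace: 'F' (try body) → 'V' (outer except ZeroDivisionError) → 'D' (after the try/except). Output: FVD

Answer: FVD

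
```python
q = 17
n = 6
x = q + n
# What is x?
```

Trace:
`q = 17` → q = 17
`n = 6` → n = 6
`x = q + n` → x = 23
So x = 23

Answer: 23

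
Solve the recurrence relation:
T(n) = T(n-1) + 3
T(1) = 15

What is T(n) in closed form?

Unrolling: T(n) = T(1) + 3·(n-1) = 15 + 3(n-1) = 3n + 12.

Answer: T(n) = 3n + 12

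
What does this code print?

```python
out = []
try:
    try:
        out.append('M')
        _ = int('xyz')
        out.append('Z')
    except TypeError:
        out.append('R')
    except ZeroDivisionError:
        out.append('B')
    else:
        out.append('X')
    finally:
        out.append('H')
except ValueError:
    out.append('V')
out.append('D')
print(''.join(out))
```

Execution trace: 'M' (try body) → 'H' (finally) → 'V' (outer except ValueError) → 'D' (after the try/except). Output: MHVD

Answer: MHVD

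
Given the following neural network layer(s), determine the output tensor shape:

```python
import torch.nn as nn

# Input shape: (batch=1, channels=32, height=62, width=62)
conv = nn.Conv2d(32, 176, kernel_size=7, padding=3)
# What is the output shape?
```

Input: (1, 32, 62, 62) -> Output: (1, 176, 62, 62)

Answer: (1, 176, 62, 62)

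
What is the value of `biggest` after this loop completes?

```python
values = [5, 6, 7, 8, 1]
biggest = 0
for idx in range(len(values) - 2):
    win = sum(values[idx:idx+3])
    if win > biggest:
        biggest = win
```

Max sum of 3-element window in [5, 6, 7, 8, 1]
`biggest` takes the values: 0 → 18 → 21

Answer: 21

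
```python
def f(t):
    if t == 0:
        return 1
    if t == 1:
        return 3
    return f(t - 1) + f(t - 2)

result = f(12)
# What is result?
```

Build up from base cases: f(0)=1, f(1)=3, f(2)=4, f(3)=7, f(4)=11, f(5)=18, f(6)=29, ..., f(12)=521

Answer: 521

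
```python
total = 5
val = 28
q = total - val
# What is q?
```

Trace:
`total = 5` → total = 5
`val = 28` → val = 28
`q = total - val` → q = -23
So q = -23

Answer: -23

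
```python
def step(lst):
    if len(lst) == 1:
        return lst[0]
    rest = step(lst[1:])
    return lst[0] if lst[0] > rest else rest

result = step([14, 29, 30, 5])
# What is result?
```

Recursive max over [14, 29, 30, 5] = 30

Answer: 30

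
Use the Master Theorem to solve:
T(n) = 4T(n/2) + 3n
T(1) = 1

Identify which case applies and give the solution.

a=4, b=2, f(n)=3n. log_2(4) = 2. Since c=1 < 2, Case 1 applies: T(n) = Θ(n^log_b(a)) = O(n^2).

Answer: O(n^2) - Case 1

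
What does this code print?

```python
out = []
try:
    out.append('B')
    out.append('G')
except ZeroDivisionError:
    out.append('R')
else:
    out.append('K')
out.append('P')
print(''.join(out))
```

Execution trace: 'B' (try body) → 'G' (try body, no exception) → 'K' (else) → 'P' (after the try/except). Output: BGKP

Answer: BGKP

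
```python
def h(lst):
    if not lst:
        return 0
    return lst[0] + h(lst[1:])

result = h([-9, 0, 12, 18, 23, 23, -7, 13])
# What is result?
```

(-9) + 0 + 12 + 18 + 23 + 23 + (-7) + 13 + 0 = 73

Answer: 73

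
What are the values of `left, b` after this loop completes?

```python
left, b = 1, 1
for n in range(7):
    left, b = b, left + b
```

Fibonacci: after 7 iterations
`left, b` takes the values: (1, 1) → (1, 2) → (2, 3) → (3, 5) → (5, 8) → (8, 13) → (13, 21) → (21, 34)

Answer: 21, 34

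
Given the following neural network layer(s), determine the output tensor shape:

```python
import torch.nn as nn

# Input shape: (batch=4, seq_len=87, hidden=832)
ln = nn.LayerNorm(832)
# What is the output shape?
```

Input: (4, 87, 832) -> Output: (4, 87, 832)

Answer: (4, 87, 832)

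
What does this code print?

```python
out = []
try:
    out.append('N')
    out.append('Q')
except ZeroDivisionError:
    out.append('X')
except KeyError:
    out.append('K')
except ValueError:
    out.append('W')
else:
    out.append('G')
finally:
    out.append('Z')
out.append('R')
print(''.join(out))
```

Execution trace: 'N' (try body) → 'Q' (try body, no exception) → 'G' (else) → 'Z' (finally) → 'R' (after the try/except). Output: NQGZR

Answer: NQGZR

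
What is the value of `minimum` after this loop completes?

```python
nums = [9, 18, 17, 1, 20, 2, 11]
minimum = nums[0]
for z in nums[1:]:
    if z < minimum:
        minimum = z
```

Minimum of [9, 18, 17, 1, 20, 2, 11]
`minimum` takes the values: 9 → 1

Answer: 1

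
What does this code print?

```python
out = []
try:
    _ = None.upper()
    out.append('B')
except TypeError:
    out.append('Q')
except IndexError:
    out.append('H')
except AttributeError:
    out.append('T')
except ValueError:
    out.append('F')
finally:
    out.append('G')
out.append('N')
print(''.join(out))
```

Execution trace: 'T' (except AttributeError) → 'G' (finally) → 'N' (after the try/except). Output: TGN

Answer: TGN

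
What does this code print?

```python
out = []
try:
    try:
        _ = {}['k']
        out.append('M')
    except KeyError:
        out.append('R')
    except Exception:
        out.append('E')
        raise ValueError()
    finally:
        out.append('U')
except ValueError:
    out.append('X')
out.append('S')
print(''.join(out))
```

Execution trace: 'R' (inner except KeyError) → 'U' (inner finally) → 'S' (after the try/except). Output: RUS

Answer: RUS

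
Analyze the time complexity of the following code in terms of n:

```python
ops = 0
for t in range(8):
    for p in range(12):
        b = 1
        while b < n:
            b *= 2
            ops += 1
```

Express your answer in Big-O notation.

Each loop level contributes: 1 × 1 × log n. Multiplying the contributions gives O(log n).

Answer: O(log n)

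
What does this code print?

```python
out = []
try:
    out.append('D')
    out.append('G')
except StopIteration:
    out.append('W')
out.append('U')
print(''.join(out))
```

Execution trace: 'D' (try body) → 'G' (try body, no exception) → 'U' (after the try/except). Output: DGU

Answer: DGU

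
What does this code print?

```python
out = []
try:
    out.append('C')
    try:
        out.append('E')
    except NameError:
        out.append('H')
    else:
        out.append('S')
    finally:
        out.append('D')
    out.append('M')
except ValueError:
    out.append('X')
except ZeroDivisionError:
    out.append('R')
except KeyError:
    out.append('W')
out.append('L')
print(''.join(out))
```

Execution trace: 'C' (try body) → 'E' (inner try body, no exception) → 'S' (inner else) → 'D' (inner finally) → 'M' (try body, no exception) → 'L' (after the try/except). Output: CESDML

Answer: CESDML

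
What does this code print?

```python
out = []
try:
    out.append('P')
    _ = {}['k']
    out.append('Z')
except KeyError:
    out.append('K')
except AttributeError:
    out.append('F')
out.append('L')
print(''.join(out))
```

Execution trace: 'P' (try body) → 'K' (except KeyError) → 'L' (after the try/except). Output: PKL

Answer: PKL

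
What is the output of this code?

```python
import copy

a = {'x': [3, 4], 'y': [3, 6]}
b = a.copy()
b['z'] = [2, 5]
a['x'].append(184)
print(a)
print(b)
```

Key concept: shallow copy of dict with mutable values.
Step by step:
`a = {'x': [3, 4], 'y': [3, 6]}` → a = {'x': [3, 4], 'y': [3, 6]}
`b = a.copy()` → b = {'x': [3, 4], 'y': [3, 6]}
`b['z'] = [2, 5]` → b = {'x': [3, 4], 'y': [3, 6], 'z': [2, 5]}
`a['x'].append(184)` → a = {'x': [3, 4, 184], 'y': [3, 6]}; b = {'x': [3, 4, 184], 'y': [3, 6], 'z': [2, 5]}
`print(a)` → prints {'x': [3, 4, 184], 'y': [3, 6]}
`print(b)` → prints {'x': [3, 4, 184], 'y': [3, 6], 'z': [2, 5]}

Answer:
{'x': [3, 4, 184], 'y': [3, 6]}
{'x': [3, 4, 184], 'y': [3, 6], 'z': [2, 5]}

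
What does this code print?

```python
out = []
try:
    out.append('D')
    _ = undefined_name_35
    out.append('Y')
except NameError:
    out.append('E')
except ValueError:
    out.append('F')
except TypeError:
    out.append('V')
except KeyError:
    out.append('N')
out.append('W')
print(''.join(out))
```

Execution trace: 'D' (try body) → 'E' (except NameError) → 'W' (after the try/except). Output: DEW

Answer: DEW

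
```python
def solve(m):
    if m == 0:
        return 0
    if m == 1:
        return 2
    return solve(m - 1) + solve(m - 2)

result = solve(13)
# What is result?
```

Build up from base cases: solve(0)=0, solve(1)=2, solve(2)=2, solve(3)=4, solve(4)=6, solve(5)=10, solve(6)=16, ..., solve(13)=466

Answer: 466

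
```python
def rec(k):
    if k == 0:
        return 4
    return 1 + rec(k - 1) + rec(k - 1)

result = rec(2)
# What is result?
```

rec(k) = 1 + 2·rec(k-1), rec(0)=4. Closed form: (4+1)·2^2 - 1 = 19.

Answer: 19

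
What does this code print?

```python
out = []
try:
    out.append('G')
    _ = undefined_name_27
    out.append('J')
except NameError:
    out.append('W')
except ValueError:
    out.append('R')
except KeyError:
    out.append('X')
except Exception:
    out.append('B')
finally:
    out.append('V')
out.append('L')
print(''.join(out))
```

Execution trace: 'G' (try body) → 'W' (except NameError) → 'V' (finally) → 'L' (after the try/except). Output: GWVL

Answer: GWVL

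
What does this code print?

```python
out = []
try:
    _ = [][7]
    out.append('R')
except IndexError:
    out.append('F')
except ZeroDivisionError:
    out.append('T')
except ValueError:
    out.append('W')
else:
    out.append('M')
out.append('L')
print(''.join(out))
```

Execution trace: 'F' (except IndexError) → 'L' (after the try/except). Output: FL

Answer: FL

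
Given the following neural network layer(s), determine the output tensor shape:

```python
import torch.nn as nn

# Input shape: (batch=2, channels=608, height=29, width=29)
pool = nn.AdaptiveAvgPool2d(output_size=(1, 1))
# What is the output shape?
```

Input: (2, 608, 29, 29) -> Output: (2, 608, 1, 1)

Answer: (2, 608, 1, 1)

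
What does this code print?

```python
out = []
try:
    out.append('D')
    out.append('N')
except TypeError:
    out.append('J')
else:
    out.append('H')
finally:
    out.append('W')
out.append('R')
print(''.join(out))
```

Execution trace: 'D' (try body) → 'N' (try body, no exception) → 'H' (else) → 'W' (finally) → 'R' (after the try/except). Output: DNHWR

Answer: DNHWR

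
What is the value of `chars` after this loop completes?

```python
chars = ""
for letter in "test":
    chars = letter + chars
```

Reverse 'test'
`chars` takes the values: "" → "t" → "et" → "set" → "tset"

Answer: "tset"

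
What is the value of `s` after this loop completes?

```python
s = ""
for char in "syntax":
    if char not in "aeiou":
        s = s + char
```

Remove vowels from 'syntax'
`s` takes the values: "" → "s" → "sy" → "syn" → "synt" → "syntx"

Answer: "syntx"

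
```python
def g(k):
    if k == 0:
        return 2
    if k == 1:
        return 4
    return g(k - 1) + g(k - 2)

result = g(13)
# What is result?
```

Build up from base cases: g(0)=2, g(1)=4, g(2)=6, g(3)=10, g(4)=16, g(5)=26, g(6)=42, ..., g(13)=1220

Answer: 1220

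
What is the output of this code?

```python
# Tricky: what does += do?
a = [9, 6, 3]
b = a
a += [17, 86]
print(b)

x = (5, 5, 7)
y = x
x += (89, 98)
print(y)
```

Key concept: += behavior differs for mutable vs immutable.
Step by step:
`a = [9, 6, 3]` → a = [9, 6, 3]
`b = a` → b = [9, 6, 3] (same object as a)
`a += [17, 86]` → a = [9, 6, 3, 17, 86] (same object as b); b = [9, 6, 3, 17, 86] (same object as a)
`print(b)` → prints [9, 6, 3, 17, 86]
`x = (5, 5, 7)` → x = (5, 5, 7)
`y = x` → y = (5, 5, 7)
`x += (89, 98)` → x = (5, 5, 7, 89, 98)
`print(y)` → prints (5, 5, 7)

Answer:
[9, 6, 3, 17, 86]
(5, 5, 7)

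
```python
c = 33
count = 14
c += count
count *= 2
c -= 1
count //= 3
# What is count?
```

Trace:
`c = 33` → c = 33
`count = 14` → count = 14
`c += count` → c = 47
`count *= 2` → count = 28
`c -= 1` → c = 46
`count //= 3` → count = 9
So count = 9

Answer: 9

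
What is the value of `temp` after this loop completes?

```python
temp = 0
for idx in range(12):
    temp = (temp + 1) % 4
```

Increment mod 4, 12 times = 0
`temp` takes the values: 0 → 1 → 2 → 3 → 0 → 1 → 2 → 3 → 0 → 1 → 2 → 3 → 0

Answer: 0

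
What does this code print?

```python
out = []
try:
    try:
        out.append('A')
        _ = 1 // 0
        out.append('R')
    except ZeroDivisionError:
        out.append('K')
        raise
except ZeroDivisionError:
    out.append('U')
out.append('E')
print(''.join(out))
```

Execution trace: 'A' (inner try body) → 'K' (inner except ZeroDivisionError) → 'U' (outer except ZeroDivisionError) → 'E' (after the try/except). Output: AKUE

Answer: AKUE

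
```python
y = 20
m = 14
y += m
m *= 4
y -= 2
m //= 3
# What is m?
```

Trace:
`y = 20` → y = 20
`m = 14` → m = 14
`y += m` → y = 34
`m *= 4` → m = 56
`y -= 2` → y = 32
`m //= 3` → m = 18
So m = 18

Answer: 18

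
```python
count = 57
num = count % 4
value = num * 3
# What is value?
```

Trace:
`count = 57` → count = 57
`num = count % 4` → num = 1
`value = num * 3` → value = 3
So value = 3

Answer: 3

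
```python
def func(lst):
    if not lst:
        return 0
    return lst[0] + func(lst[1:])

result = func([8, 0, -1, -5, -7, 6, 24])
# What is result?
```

8 + 0 + (-1) + (-5) + (-7) + 6 + 24 + 0 = 25

Answer: 25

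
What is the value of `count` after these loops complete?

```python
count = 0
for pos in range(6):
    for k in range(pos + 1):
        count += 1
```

Triangle: 1 + 2 + ... + 6
`count` takes the values: 0 → 1 → 2 → 3 → 4 → 5 → 6 → 7 → 8 → 9 → 10 → 11 → 12 → 13 → 14 → 15 → 16 → 17 → 18 → 19 → 20 → 21

Answer: 21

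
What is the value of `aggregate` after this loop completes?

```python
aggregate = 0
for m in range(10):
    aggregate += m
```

Sum of 0 to 9 = 45
`aggregate` takes the values: 0 → 1 → 3 → 6 → 10 → 15 → 21 → 28 → 36 → 45

Answer: 45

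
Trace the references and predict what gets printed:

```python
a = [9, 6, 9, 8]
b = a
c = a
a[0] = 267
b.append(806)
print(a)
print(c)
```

Key concept: multiple aliases.
Step by step:
`a = [9, 6, 9, 8]` → a = [9, 6, 9, 8]
`b = a` → b = [9, 6, 9, 8] (same object as a)
`c = a` → c = [9, 6, 9, 8] (same object as a, b)
`a[0] = 267` → a = [267, 6, 9, 8] (same object as b, c); b = [267, 6, 9, 8] (same object as a, c); c = [267, 6, 9, 8] (same object as a, b)
`b.append(806)` → a = [267, 6, 9, 8, 806] (same object as b, c); b = [267, 6, 9, 8, 806] (same object as a, c); c = [267, 6, 9, 8, 806] (same object as a, b)
`print(a)` → prints [267, 6, 9, 8, 806]
`print(c)` → prints [267, 6, 9, 8, 806]

Answer:
[267, 6, 9, 8, 806]
[267, 6, 9, 8, 806]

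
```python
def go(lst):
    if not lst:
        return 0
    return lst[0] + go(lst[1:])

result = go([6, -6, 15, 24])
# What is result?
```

6 + (-6) + 15 + 24 + 0 = 39

Answer: 39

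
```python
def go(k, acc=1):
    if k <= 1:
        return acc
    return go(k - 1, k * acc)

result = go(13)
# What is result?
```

Accumulator trace (n, acc): (13, 1) -> (12, 13) -> (11, 156) -> (10, 1716) -> (9, 17160) -> (8, 154440) -> (7, 1235520) -> (6, 8648640) -> (5, 51891840) -> (4, 259459200) -> (3, 1037836800) -> (2, 3113510400) -> (1, 6227020800) -> return 6227020800

Answer: 6227020800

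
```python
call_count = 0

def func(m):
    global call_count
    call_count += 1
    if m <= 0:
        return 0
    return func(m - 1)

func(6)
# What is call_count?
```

Linear recursion stepping by 1: 7 calls from m=6 down to ≤0.

Answer: 7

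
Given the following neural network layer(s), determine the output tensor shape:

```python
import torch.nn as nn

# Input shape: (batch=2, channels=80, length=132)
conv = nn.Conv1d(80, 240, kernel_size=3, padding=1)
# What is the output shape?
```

Input: (2, 80, 132) -> Output: (2, 240, 132)

Answer: (2, 240, 132)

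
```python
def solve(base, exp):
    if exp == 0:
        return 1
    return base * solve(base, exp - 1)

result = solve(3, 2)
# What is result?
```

solve(3, 2) = 3 * 3 = 9

Answer: 9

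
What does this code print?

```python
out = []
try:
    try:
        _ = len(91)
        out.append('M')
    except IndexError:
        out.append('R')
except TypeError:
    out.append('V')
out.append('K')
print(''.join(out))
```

Execution trace: 'V' (outer except TypeError) → 'K' (after the try/except). Output: VK

Answer: VK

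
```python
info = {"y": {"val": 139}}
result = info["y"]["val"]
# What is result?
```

Trace:
`info = {"y": {"val": 139}}` → info = {'y': {'val': 139}}
`result = info["y"]["val"]` → result = 139
So result = 139

Answer: 139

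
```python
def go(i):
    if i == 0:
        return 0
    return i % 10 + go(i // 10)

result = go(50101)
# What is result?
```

Sum of digits of 50101: 1 + 0 + 1 + 0 + 5 = 7

Answer: 7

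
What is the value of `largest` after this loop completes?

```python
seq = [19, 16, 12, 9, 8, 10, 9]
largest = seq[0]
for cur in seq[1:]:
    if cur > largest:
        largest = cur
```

Maximum of [19, 16, 12, 9, 8, 10, 9]
`largest` takes the values: 19

Answer: 19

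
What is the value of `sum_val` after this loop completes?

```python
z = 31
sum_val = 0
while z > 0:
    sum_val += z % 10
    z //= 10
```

Sum digits of 31
`sum_val` takes the values: 0 → 1 → 4

Answer: 4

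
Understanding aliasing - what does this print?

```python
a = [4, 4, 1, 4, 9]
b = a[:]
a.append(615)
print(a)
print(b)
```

Key concept: slice [:] creates copy.
Step by step:
`a = [4, 4, 1, 4, 9]` → a = [4, 4, 1, 4, 9]
`b = a[:]` → b = [4, 4, 1, 4, 9]
`a.append(615)` → a = [4, 4, 1, 4, 9, 615]
`print(a)` → prints [4, 4, 1, 4, 9, 615]
`print(b)` → prints [4, 4, 1, 4, 9]

Answer:
[4, 4, 1, 4, 9, 615]
[4, 4, 1, 4, 9]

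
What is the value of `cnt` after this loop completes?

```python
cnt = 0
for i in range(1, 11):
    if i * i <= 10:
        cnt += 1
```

Count numbers where i² ≤ 10
`cnt` takes the values: 0 → 1 → 2 → 3

Answer: 3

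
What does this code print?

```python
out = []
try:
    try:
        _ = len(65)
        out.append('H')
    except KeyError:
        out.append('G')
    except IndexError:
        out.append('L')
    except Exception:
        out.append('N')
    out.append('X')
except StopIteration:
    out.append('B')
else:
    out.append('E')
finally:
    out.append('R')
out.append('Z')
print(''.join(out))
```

Execution trace: 'N' (inner except Exception) → 'X' (try body, no exception) → 'E' (else) → 'R' (finally) → 'Z' (after the try/except). Output: NXERZ

Answer: NXERZ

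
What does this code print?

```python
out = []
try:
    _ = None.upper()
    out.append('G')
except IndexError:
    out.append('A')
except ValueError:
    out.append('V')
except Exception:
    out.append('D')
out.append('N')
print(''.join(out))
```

Execution trace: 'D' (except Exception) → 'N' (after the try/except). Output: DN

Answer: DN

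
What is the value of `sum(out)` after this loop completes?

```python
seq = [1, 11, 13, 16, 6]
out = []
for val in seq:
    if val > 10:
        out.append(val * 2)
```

Sum of doubled values > 10
`out` takes the values: [] → [22] → [22, 26] → [22, 26, 32]
So `sum(out)` = 80

Answer: 80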